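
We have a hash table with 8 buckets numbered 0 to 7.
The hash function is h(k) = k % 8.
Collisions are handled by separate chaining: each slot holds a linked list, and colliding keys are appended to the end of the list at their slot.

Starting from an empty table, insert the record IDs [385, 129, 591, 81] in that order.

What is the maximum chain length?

3

Insert 385: h=1, bucket 1 empty -> new chain.
Insert 129: h=1, bucket 1 nonempty -> append to chain.
Insert 591: h=7, bucket 7 empty -> new chain.
Insert 81: h=1, bucket 1 nonempty -> append to chain.
Final buckets:
0: -
1: 385 -> 129 -> 81
2: -
3: -
4: -
5: -
6: -
7: 591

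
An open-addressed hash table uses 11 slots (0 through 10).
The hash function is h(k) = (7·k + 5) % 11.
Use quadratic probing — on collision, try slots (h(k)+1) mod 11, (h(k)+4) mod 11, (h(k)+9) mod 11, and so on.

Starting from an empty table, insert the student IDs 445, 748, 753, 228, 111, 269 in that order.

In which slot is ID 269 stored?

0

445: h=7 -> slot 7
748: h=5 -> slot 5
753: h=7, probe 7,8 -> slot 8
228: h=6 -> slot 6
111: h=1 -> slot 1
269: h=7, probe 7,8,0 -> slot 0
Table: [269, 111, -, -, -, 748, 228, 445, 753, -, -]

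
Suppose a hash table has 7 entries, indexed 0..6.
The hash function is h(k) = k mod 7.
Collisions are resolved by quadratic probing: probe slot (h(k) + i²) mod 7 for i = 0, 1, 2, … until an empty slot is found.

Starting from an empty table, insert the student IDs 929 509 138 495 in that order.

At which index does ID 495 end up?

0

929 hashes to 5; slot 5 is free -> place at 5.
509 hashes to 5; 5 taken -> place at 6.
138 hashes to 5; 5,6 taken -> place at 2.
495 hashes to 5; 5,6,2 taken -> place at 0.
Table: [495, ∅, 138, ∅, ∅, 929, 509]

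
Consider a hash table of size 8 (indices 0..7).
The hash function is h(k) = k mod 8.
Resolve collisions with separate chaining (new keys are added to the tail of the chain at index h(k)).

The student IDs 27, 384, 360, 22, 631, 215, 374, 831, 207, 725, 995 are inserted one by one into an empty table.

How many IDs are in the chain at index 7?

Insert 27: h=3, bucket 3 empty -> new chain.
Insert 384: h=0, bucket 0 empty -> new chain.
Insert 360: h=0, bucket 0 nonempty -> append to chain.
Insert 22: h=6, bucket 6 empty -> new chain.
Insert 631: h=7, bucket 7 empty -> new chain.
Insert 215: h=7, bucket 7 nonempty -> append to chain.
Insert 374: h=6, bucket 6 nonempty -> append to chain.
Insert 831: h=7, bucket 7 nonempty -> append to chain.
Insert 207: h=7, bucket 7 nonempty -> append to chain.
Insert 725: h=5, bucket 5 empty -> new chain.
Insert 995: h=3, bucket 3 nonempty -> append to chain.
Final buckets:
0: 384 -> 360
1: .
2: .
3: 27 -> 995
4: .
5: 725
6: 22 -> 374
7: 631 -> 215 -> 831 -> 207

4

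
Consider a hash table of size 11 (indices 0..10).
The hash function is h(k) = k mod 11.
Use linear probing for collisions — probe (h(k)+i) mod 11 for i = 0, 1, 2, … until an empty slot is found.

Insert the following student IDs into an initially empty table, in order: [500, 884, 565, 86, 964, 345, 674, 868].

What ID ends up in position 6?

565

500: h=5 → slot 5
884: h=4 → slot 4
565: h=4, probe 4,5,6 → slot 6
86: h=9 → slot 9
964: h=7 → slot 7
345: h=4, probe 4,5,6,7,8 → slot 8
674: h=3 → slot 3
868: h=10 → slot 10
Table: [_, _, _, 674, 884, 500, 565, 964, 345, 86, 868]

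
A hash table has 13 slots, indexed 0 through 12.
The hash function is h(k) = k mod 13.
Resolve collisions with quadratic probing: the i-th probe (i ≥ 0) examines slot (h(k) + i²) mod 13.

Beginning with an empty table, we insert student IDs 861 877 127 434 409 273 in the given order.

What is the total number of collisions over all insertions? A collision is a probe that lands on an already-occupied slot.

861: h=3 → slot 3
877: h=6 → slot 6
127: h=10 → slot 10
434: h=5 → slot 5
409: h=6, probe 6,7 → slot 7
273: h=0 → slot 0
Table: [273, -, -, 861, -, 434, 877, 409, -, -, 127, -, -]

1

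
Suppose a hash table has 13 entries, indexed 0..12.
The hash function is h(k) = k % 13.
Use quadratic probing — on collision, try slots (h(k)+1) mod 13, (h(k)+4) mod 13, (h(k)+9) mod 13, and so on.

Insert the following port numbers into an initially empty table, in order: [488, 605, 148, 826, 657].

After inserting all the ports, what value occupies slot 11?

488: h=7 → slot 7
605: h=7, probe 7,8 → slot 8
148: h=5 → slot 5
826: h=7, probe 7,8,11 → slot 11
657: h=7, probe 7,8,11,3 → slot 3
Table: [_, _, _, 657, _, 148, _, 488, 605, _, _, 826, _]

826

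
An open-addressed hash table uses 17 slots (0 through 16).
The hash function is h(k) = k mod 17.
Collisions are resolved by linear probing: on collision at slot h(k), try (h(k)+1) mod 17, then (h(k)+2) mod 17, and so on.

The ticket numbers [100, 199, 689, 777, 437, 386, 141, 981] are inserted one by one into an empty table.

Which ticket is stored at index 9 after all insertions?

689

100 hashes to 15; slot 15 is free → place at 15.
199 hashes to 12; slot 12 is free → place at 12.
689 hashes to 9; slot 9 is free → place at 9.
777 hashes to 12; 12 taken → place at 13.
437 hashes to 12; 12,13 taken → place at 14.
386 hashes to 12; 12,13,14,15 taken → place at 16.
141 hashes to 5; slot 5 is free → place at 5.
981 hashes to 12; 12,13,14,15,16 taken → place at 0.
Table: [981, ., ., ., ., 141, ., ., ., 689, ., ., 199, 777, 437, 100, 386]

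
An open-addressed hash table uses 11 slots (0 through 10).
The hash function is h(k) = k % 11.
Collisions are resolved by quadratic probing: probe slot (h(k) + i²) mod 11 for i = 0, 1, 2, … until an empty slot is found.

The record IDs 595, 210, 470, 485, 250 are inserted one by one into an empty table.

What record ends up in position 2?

210

595: h=1 -> slot 1
210: h=1, probe 1,2 -> slot 2
470: h=8 -> slot 8
485: h=1, probe 1,2,5 -> slot 5
250: h=8, probe 8,9 -> slot 9
Table: [., 595, 210, ., ., 485, ., ., 470, 250, .]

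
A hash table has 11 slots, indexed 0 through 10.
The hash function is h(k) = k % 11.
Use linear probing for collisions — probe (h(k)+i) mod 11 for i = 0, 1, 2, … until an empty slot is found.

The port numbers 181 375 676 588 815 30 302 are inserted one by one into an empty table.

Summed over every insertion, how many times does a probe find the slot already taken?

181: h=5 → slot 5
375: h=1 → slot 1
676: h=5, probe 5,6 → slot 6
588: h=5, probe 5,6,7 → slot 7
815: h=1, probe 1,2 → slot 2
30: h=8 → slot 8
302: h=5, probe 5,6,7,8,9 → slot 9
Table: [_, 375, 815, _, _, 181, 676, 588, 30, 302, _]

8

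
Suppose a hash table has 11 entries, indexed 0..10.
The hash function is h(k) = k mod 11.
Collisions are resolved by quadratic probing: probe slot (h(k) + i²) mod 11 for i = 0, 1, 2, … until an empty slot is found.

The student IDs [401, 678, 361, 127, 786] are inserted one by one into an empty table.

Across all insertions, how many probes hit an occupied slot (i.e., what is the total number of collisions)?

401: h=5 => slot 5
678: h=7 => slot 7
361: h=9 => slot 9
127: h=6 => slot 6
786: h=5, probe 5,6,9,3 => slot 3
Table: [∅, ∅, ∅, 786, ∅, 401, 127, 678, ∅, 361, ∅]

3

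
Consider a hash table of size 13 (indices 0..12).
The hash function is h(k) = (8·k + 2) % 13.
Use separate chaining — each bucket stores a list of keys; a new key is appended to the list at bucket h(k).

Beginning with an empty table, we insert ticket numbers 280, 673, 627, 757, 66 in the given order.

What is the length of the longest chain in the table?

2

280 → bucket 6
673 → bucket 4
627 → bucket 0
757 → bucket 0 (collision)
66 → bucket 10
Final buckets:
0: 627 -> 757
1: -
2: -
3: -
4: 673
5: -
6: 280
7: -
8: -
9: -
10: 66
11: -
12: -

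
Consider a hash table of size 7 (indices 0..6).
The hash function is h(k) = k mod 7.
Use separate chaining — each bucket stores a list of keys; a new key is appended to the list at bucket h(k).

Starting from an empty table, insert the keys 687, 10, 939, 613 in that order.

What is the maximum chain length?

2

Insert 687: h=1, bucket 1 empty -> new chain.
Insert 10: h=3, bucket 3 empty -> new chain.
Insert 939: h=1, bucket 1 nonempty -> append to chain.
Insert 613: h=4, bucket 4 empty -> new chain.
Final buckets:
0: .
1: 687 -> 939
2: .
3: 10
4: 613
5: .
6: .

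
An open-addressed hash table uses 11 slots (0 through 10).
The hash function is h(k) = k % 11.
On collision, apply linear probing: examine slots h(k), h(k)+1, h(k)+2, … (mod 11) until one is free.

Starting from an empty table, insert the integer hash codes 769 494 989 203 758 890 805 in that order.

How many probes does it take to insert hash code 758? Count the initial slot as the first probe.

4

769: h=10 -> slot 10
494: h=10, probe 10,0 -> slot 0
989: h=10, probe 10,0,1 -> slot 1
203: h=5 -> slot 5
758: h=10, probe 10,0,1,2 -> slot 2
890: h=10, probe 10,0,1,2,3 -> slot 3
805: h=2, probe 2,3,4 -> slot 4
Table: [494, 989, 758, 890, 805, 203, ∅, ∅, ∅, ∅, 769]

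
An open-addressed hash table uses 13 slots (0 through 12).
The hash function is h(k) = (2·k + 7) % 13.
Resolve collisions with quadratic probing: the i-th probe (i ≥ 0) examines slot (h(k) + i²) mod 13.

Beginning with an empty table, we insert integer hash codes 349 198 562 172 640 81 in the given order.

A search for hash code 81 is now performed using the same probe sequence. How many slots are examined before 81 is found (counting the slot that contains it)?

6

Insert 349: h=3, slot 3 empty → index 3.
Insert 198: h=0, slot 0 empty → index 0.
Insert 562: h=0, slot 0 occupied → index 1.
Insert 172: h=0, slots 0,1 occupied → index 4.
Insert 640: h=0, slots 0,1,4 occupied → index 9.
Insert 81: h=0, slots 0,1,4,9,3 occupied → index 12.
Table: [198, 562, ., 349, 172, ., ., ., ., 640, ., ., 81]
Lookup 81: h=0, probe 0,1,4,9,3,12 → found at 12.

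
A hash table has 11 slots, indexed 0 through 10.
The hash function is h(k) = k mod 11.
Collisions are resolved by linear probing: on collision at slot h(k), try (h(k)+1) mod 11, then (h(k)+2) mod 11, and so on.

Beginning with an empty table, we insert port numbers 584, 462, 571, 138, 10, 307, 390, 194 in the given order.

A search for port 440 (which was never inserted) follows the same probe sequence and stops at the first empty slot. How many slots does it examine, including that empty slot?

584 hashes to 1; slot 1 is free => place at 1.
462 hashes to 0; slot 0 is free => place at 0.
571 hashes to 10; slot 10 is free => place at 10.
138 hashes to 6; slot 6 is free => place at 6.
10 hashes to 10; 10,0,1 taken => place at 2.
307 hashes to 10; 10,0,1,2 taken => place at 3.
390 hashes to 5; slot 5 is free => place at 5.
194 hashes to 7; slot 7 is free => place at 7.
Table: [462, 584, 10, 307, —, 390, 138, 194, —, —, 571]
Lookup 440: h=0, probe 0,1,2,3,4 → slot 4 empty, not found.

5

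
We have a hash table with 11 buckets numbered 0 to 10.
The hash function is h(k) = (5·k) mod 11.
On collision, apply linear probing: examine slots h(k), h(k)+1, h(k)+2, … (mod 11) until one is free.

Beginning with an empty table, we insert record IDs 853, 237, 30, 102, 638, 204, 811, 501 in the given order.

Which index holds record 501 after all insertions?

2

Insert 853: h=8, slot 8 empty → index 8.
Insert 237: h=8, slot 8 occupied → index 9.
Insert 30: h=7, slot 7 empty → index 7.
Insert 102: h=4, slot 4 empty → index 4.
Insert 638: h=0, slot 0 empty → index 0.
Insert 204: h=8, slots 8,9 occupied → index 10.
Insert 811: h=7, slots 7,8,9,10,0 occupied → index 1.
Insert 501: h=8, slots 8,9,10,0,1 occupied → index 2.
Table: [638, 811, 501, ., 102, ., ., 30, 853, 237, 204]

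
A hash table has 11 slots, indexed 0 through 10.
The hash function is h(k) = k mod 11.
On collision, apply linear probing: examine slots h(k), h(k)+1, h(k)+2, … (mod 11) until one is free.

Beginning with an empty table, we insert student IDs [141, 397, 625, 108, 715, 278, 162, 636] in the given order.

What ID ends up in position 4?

636

Insert 141: h=9, slot 9 empty → index 9.
Insert 397: h=1, slot 1 empty → index 1.
Insert 625: h=9, slot 9 occupied → index 10.
Insert 108: h=9, slots 9,10 occupied → index 0.
Insert 715: h=0, slots 0,1 occupied → index 2.
Insert 278: h=3, slot 3 empty → index 3.
Insert 162: h=8, slot 8 empty → index 8.
Insert 636: h=9, slots 9,10,0,1,2,3 occupied → index 4.
Table: [108, 397, 715, 278, 636, -, -, -, 162, 141, 625]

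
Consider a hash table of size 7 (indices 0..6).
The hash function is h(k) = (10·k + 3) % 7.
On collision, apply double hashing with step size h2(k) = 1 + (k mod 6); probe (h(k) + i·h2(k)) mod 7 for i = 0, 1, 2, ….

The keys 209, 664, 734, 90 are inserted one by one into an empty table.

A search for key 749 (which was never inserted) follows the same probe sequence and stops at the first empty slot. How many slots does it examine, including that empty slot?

2

Insert 209: h=0, slot 0 empty → index 0.
Insert 664: h=0, h2=5, slot 0 occupied → index 5.
Insert 734: h=0, h2=3, slot 0 occupied → index 3.
Insert 90: h=0, h2=1, slot 0 occupied → index 1.
Table: [209, 90, ., 734, ., 664, .]
Lookup 749: h=3, h2=6, probe 3,2 → slot 2 empty, not found.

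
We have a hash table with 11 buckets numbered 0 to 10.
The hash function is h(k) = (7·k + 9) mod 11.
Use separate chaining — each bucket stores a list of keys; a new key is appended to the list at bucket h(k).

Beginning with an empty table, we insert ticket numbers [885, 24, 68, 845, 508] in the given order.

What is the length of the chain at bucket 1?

885 → bucket 0
24 → bucket 1
68 → bucket 1 (collision)
845 → bucket 6
508 → bucket 1 (collision)
Final buckets:
0: 885
1: 24 -> 68 -> 508
2: —
3: —
4: —
5: —
6: 845
7: —
8: —
9: —
10: —

3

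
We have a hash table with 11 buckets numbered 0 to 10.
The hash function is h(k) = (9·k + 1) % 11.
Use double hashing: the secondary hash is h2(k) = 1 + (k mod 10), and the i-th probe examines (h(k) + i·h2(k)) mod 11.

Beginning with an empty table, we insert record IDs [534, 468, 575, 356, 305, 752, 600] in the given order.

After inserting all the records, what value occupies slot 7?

305

534 hashes to 0; slot 0 is free → place at 0.
468 hashes to 0, h2=9; 0 taken → place at 9.
575 hashes to 6; slot 6 is free → place at 6.
356 hashes to 4; slot 4 is free → place at 4.
305 hashes to 7; slot 7 is free → place at 7.
752 hashes to 4, h2=3; 4,7 taken → place at 10.
600 hashes to 0, h2=1; 0 taken → place at 1.
Table: [534, 600, ∅, ∅, 356, ∅, 575, 305, ∅, 468, 752]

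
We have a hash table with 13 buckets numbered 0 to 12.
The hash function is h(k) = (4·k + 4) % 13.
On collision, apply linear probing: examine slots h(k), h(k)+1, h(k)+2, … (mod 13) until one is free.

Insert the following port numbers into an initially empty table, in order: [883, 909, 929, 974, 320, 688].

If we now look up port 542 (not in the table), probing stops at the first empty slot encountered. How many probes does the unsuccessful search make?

Insert 883: h=0, slot 0 empty -> index 0.
Insert 909: h=0, slot 0 occupied -> index 1.
Insert 929: h=2, slot 2 empty -> index 2.
Insert 974: h=0, slots 0,1,2 occupied -> index 3.
Insert 320: h=10, slot 10 empty -> index 10.
Insert 688: h=0, slots 0,1,2,3 occupied -> index 4.
Table: [883, 909, 929, 974, 688, _, _, _, _, _, 320, _, _]
Lookup 542: h=1, probe 1,2,3,4,5 → slot 5 empty, not found.

5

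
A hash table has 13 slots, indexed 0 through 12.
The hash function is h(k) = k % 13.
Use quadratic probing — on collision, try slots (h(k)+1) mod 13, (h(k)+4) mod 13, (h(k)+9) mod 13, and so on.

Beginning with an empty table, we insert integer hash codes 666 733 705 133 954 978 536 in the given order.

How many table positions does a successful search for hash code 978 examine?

666 hashes to 3; slot 3 is free => place at 3.
733 hashes to 5; slot 5 is free => place at 5.
705 hashes to 3; 3 taken => place at 4.
133 hashes to 3; 3,4 taken => place at 7.
954 hashes to 5; 5 taken => place at 6.
978 hashes to 3; 3,4,7 taken => place at 12.
536 hashes to 3; 3,4,7,12,6 taken => place at 2.
Table: [_, _, 536, 666, 705, 733, 954, 133, _, _, _, _, 978]
Lookup 978: h=3, probe 3,4,7,12 → found at 12.

4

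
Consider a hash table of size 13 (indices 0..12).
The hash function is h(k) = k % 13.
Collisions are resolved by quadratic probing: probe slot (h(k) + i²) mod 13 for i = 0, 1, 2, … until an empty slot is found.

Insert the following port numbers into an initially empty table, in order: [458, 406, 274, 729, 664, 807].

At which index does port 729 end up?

458: h=3 → slot 3
406: h=3, probe 3,4 → slot 4
274: h=1 → slot 1
729: h=1, probe 1,2 → slot 2
664: h=1, probe 1,2,5 → slot 5
807: h=1, probe 1,2,5,10 → slot 10
Table: [-, 274, 729, 458, 406, 664, -, -, -, -, 807, -, -]

2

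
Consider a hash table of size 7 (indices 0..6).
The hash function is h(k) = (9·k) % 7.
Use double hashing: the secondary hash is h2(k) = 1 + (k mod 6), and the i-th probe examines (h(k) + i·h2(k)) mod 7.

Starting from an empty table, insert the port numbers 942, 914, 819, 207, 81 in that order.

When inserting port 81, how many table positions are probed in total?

3

Insert 942: h=1, slot 1 empty -> index 1.
Insert 914: h=1, h2=3, slot 1 occupied -> index 4.
Insert 819: h=0, slot 0 empty -> index 0.
Insert 207: h=1, h2=4, slot 1 occupied -> index 5.
Insert 81: h=1, h2=4, slots 1,5 occupied -> index 2.
Table: [819, 942, 81, ., 914, 207, .]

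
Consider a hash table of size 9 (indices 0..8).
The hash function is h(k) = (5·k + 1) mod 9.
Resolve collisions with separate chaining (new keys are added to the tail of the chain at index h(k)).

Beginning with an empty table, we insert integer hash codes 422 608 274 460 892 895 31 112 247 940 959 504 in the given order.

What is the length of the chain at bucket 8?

Insert 422: h=5, bucket 5 empty -> new chain.
Insert 608: h=8, bucket 8 empty -> new chain.
Insert 274: h=3, bucket 3 empty -> new chain.
Insert 460: h=6, bucket 6 empty -> new chain.
Insert 892: h=6, bucket 6 nonempty -> append to chain.
Insert 895: h=3, bucket 3 nonempty -> append to chain.
Insert 31: h=3, bucket 3 nonempty -> append to chain.
Insert 112: h=3, bucket 3 nonempty -> append to chain.
Insert 247: h=3, bucket 3 nonempty -> append to chain.
Insert 940: h=3, bucket 3 nonempty -> append to chain.
Insert 959: h=8, bucket 8 nonempty -> append to chain.
Insert 504: h=1, bucket 1 empty -> new chain.
Final buckets:
0: ∅
1: 504
2: ∅
3: 274 -> 895 -> 31 -> 112 -> 247 -> 940
4: ∅
5: 422
6: 460 -> 892
7: ∅
8: 608 -> 959

2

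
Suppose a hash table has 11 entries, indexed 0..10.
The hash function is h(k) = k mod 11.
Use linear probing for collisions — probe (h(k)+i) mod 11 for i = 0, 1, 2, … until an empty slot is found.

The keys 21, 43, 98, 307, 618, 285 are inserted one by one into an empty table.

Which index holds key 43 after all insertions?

0

21 hashes to 10; slot 10 is free → place at 10.
43 hashes to 10; 10 taken → place at 0.
98 hashes to 10; 10,0 taken → place at 1.
307 hashes to 10; 10,0,1 taken → place at 2.
618 hashes to 2; 2 taken → place at 3.
285 hashes to 10; 10,0,1,2,3 taken → place at 4.
Table: [43, 98, 307, 618, 285, —, —, —, —, —, 21]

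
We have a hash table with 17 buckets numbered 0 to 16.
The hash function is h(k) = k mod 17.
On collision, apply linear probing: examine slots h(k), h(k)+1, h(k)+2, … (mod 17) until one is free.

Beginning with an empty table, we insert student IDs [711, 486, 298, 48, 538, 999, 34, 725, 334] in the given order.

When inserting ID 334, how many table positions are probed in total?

Insert 711: h=14, slot 14 empty -> index 14.
Insert 486: h=10, slot 10 empty -> index 10.
Insert 298: h=9, slot 9 empty -> index 9.
Insert 48: h=14, slot 14 occupied -> index 15.
Insert 538: h=11, slot 11 empty -> index 11.
Insert 999: h=13, slot 13 empty -> index 13.
Insert 34: h=0, slot 0 empty -> index 0.
Insert 725: h=11, slot 11 occupied -> index 12.
Insert 334: h=11, slots 11,12,13,14,15 occupied -> index 16.
Table: [34, —, —, —, —, —, —, —, —, 298, 486, 538, 725, 999, 711, 48, 334]

6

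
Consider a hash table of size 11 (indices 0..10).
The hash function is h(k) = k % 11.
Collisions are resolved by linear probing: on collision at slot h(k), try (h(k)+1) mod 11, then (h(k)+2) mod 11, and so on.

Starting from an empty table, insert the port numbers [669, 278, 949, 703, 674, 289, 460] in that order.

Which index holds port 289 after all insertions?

669 hashes to 9; slot 9 is free → place at 9.
278 hashes to 3; slot 3 is free → place at 3.
949 hashes to 3; 3 taken → place at 4.
703 hashes to 10; slot 10 is free → place at 10.
674 hashes to 3; 3,4 taken → place at 5.
289 hashes to 3; 3,4,5 taken → place at 6.
460 hashes to 9; 9,10 taken → place at 0.
Table: [460, _, _, 278, 949, 674, 289, _, _, 669, 703]

6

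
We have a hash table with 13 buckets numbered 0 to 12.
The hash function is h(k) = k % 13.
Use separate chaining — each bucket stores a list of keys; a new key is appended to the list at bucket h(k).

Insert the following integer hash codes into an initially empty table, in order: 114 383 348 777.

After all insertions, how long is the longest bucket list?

3

Insert 114: h=10, bucket 10 empty → new chain.
Insert 383: h=6, bucket 6 empty → new chain.
Insert 348: h=10, bucket 10 nonempty → append to chain.
Insert 777: h=10, bucket 10 nonempty → append to chain.
Final buckets:
0: ∅
1: ∅
2: ∅
3: ∅
4: ∅
5: ∅
6: 383
7: ∅
8: ∅
9: ∅
10: 114 -> 348 -> 777
11: ∅
12: ∅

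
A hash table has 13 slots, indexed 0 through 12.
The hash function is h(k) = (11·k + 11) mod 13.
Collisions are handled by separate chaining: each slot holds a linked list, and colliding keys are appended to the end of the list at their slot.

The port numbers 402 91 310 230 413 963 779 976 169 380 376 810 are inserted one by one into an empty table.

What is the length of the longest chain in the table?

3

402 -> bucket 0
91 -> bucket 11
310 -> bucket 2
230 -> bucket 6
413 -> bucket 4
963 -> bucket 9
779 -> bucket 0 (collision)
976 -> bucket 9 (collision)
169 -> bucket 11 (collision)
380 -> bucket 5
376 -> bucket 0 (collision)
810 -> bucket 3
Final buckets:
0: 402 -> 779 -> 376
1: _
2: 310
3: 810
4: 413
5: 380
6: 230
7: _
8: _
9: 963 -> 976
10: _
11: 91 -> 169
12: _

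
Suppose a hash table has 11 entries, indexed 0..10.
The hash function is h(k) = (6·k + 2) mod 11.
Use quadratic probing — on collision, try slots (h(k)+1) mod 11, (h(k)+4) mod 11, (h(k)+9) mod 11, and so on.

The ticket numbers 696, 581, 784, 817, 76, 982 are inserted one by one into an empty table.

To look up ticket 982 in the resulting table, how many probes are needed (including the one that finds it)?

5

696: h=9 => slot 9
581: h=1 => slot 1
784: h=9, probe 9,10 => slot 10
817: h=9, probe 9,10,2 => slot 2
76: h=7 => slot 7
982: h=9, probe 9,10,2,7,3 => slot 3
Table: [∅, 581, 817, 982, ∅, ∅, ∅, 76, ∅, 696, 784]
Lookup 982: h=9, probe 9,10,2,7,3 → found at 3.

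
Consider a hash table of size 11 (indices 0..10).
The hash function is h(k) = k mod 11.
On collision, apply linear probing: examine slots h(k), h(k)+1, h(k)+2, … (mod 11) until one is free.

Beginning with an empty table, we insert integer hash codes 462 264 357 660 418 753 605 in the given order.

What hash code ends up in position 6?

462 hashes to 0; slot 0 is free → place at 0.
264 hashes to 0; 0 taken → place at 1.
357 hashes to 5; slot 5 is free → place at 5.
660 hashes to 0; 0,1 taken → place at 2.
418 hashes to 0; 0,1,2 taken → place at 3.
753 hashes to 5; 5 taken → place at 6.
605 hashes to 0; 0,1,2,3 taken → place at 4.
Table: [462, 264, 660, 418, 605, 357, 753, —, —, —, —]

753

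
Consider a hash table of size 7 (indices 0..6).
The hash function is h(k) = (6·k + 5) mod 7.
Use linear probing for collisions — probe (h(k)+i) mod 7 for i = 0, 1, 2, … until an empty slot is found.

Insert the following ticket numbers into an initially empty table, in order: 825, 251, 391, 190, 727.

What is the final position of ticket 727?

2

Insert 825: h=6, slot 6 empty => index 6.
Insert 251: h=6, slot 6 occupied => index 0.
Insert 391: h=6, slots 6,0 occupied => index 1.
Insert 190: h=4, slot 4 empty => index 4.
Insert 727: h=6, slots 6,0,1 occupied => index 2.
Table: [251, 391, 727, ., 190, ., 825]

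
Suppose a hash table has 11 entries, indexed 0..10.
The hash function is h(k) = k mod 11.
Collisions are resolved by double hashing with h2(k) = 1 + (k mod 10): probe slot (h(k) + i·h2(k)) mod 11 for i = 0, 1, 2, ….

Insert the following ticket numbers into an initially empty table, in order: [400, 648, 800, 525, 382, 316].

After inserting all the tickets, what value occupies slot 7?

400 hashes to 4; slot 4 is free -> place at 4.
648 hashes to 10; slot 10 is free -> place at 10.
800 hashes to 8; slot 8 is free -> place at 8.
525 hashes to 8, h2=6; 8 taken -> place at 3.
382 hashes to 8, h2=3; 8 taken -> place at 0.
316 hashes to 8, h2=7; 8,4,0 taken -> place at 7.
Table: [382, ∅, ∅, 525, 400, ∅, ∅, 316, 800, ∅, 648]

316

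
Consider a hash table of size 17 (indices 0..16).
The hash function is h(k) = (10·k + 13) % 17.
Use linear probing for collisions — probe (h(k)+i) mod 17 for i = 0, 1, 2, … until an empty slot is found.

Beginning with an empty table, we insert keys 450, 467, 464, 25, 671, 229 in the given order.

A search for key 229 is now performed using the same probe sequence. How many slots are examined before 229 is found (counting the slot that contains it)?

450: h=8 => slot 8
467: h=8, probe 8,9 => slot 9
464: h=12 => slot 12
25: h=8, probe 8,9,10 => slot 10
671: h=8, probe 8,9,10,11 => slot 11
229: h=8, probe 8,9,10,11,12,13 => slot 13
Table: [-, -, -, -, -, -, -, -, 450, 467, 25, 671, 464, 229, -, -, -]
Lookup 229: h=8, probe 8,9,10,11,12,13 → found at 13.

6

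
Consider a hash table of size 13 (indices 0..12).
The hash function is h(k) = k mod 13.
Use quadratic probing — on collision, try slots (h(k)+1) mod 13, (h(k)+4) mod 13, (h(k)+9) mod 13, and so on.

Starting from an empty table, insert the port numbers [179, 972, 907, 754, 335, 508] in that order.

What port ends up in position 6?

335

179: h=10 => slot 10
972: h=10, probe 10,11 => slot 11
907: h=10, probe 10,11,1 => slot 1
754: h=0 => slot 0
335: h=10, probe 10,11,1,6 => slot 6
508: h=1, probe 1,2 => slot 2
Table: [754, 907, 508, -, -, -, 335, -, -, -, 179, 972, -]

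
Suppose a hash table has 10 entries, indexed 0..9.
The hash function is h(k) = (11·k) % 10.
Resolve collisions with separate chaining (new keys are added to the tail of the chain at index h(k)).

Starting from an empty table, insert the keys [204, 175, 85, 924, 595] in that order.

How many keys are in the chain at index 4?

204 -> bucket 4
175 -> bucket 5
85 -> bucket 5 (collision)
924 -> bucket 4 (collision)
595 -> bucket 5 (collision)
Final buckets:
0: ∅
1: ∅
2: ∅
3: ∅
4: 204 -> 924
5: 175 -> 85 -> 595
6: ∅
7: ∅
8: ∅
9: ∅

2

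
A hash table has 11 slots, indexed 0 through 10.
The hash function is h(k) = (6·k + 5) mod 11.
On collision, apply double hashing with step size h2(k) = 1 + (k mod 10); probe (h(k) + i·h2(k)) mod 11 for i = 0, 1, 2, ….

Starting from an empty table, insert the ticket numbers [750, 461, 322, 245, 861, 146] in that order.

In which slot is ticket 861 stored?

3

Insert 750: h=6, slot 6 empty => index 6.
Insert 461: h=10, slot 10 empty => index 10.
Insert 322: h=1, slot 1 empty => index 1.
Insert 245: h=1, h2=6, slot 1 occupied => index 7.
Insert 861: h=1, h2=2, slot 1 occupied => index 3.
Insert 146: h=1, h2=7, slot 1 occupied => index 8.
Table: [_, 322, _, 861, _, _, 750, 245, 146, _, 461]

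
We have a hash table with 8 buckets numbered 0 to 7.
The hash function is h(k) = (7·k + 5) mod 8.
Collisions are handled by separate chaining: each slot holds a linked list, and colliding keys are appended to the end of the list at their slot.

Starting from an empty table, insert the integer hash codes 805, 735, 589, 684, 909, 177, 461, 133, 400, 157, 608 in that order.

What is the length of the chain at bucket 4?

805 -> bucket 0
735 -> bucket 6
589 -> bucket 0 (collision)
684 -> bucket 1
909 -> bucket 0 (collision)
177 -> bucket 4
461 -> bucket 0 (collision)
133 -> bucket 0 (collision)
400 -> bucket 5
157 -> bucket 0 (collision)
608 -> bucket 5 (collision)
Final buckets:
0: 805 -> 589 -> 909 -> 461 -> 133 -> 157
1: 684
2: ∅
3: ∅
4: 177
5: 400 -> 608
6: 735
7: ∅

1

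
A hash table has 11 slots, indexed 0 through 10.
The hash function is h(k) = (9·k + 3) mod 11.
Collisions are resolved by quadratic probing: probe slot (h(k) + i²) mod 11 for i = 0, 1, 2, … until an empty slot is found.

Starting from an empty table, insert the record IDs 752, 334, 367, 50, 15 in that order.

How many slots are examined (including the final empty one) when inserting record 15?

752: h=6 → slot 6
334: h=6, probe 6,7 → slot 7
367: h=6, probe 6,7,10 → slot 10
50: h=2 → slot 2
15: h=6, probe 6,7,10,4 → slot 4
Table: [-, -, 50, -, 15, -, 752, 334, -, -, 367]

4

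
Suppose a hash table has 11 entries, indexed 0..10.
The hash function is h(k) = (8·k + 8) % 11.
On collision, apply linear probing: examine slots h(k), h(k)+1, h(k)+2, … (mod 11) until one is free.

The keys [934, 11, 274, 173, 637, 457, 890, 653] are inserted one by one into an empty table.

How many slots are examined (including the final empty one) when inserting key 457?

3

Insert 934: h=0, slot 0 empty -> index 0.
Insert 11: h=8, slot 8 empty -> index 8.
Insert 274: h=0, slot 0 occupied -> index 1.
Insert 173: h=6, slot 6 empty -> index 6.
Insert 637: h=0, slots 0,1 occupied -> index 2.
Insert 457: h=1, slots 1,2 occupied -> index 3.
Insert 890: h=0, slots 0,1,2,3 occupied -> index 4.
Insert 653: h=7, slot 7 empty -> index 7.
Table: [934, 274, 637, 457, 890, ∅, 173, 653, 11, ∅, ∅]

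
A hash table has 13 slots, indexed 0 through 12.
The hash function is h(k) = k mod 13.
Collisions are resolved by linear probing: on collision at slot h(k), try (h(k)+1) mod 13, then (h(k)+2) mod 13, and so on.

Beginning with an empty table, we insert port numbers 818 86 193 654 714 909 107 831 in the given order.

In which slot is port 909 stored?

1

Insert 818: h=12, slot 12 empty => index 12.
Insert 86: h=8, slot 8 empty => index 8.
Insert 193: h=11, slot 11 empty => index 11.
Insert 654: h=4, slot 4 empty => index 4.
Insert 714: h=12, slot 12 occupied => index 0.
Insert 909: h=12, slots 12,0 occupied => index 1.
Insert 107: h=3, slot 3 empty => index 3.
Insert 831: h=12, slots 12,0,1 occupied => index 2.
Table: [714, 909, 831, 107, 654, ., ., ., 86, ., ., 193, 818]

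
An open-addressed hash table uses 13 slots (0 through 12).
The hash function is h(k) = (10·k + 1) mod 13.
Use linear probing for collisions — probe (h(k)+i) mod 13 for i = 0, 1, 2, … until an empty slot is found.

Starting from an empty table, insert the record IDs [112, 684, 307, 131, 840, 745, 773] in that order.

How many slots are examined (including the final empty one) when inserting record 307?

3

Insert 112: h=3, slot 3 empty => index 3.
Insert 684: h=3, slot 3 occupied => index 4.
Insert 307: h=3, slots 3,4 occupied => index 5.
Insert 131: h=11, slot 11 empty => index 11.
Insert 840: h=3, slots 3,4,5 occupied => index 6.
Insert 745: h=2, slot 2 empty => index 2.
Insert 773: h=9, slot 9 empty => index 9.
Table: [—, —, 745, 112, 684, 307, 840, —, —, 773, —, 131, —]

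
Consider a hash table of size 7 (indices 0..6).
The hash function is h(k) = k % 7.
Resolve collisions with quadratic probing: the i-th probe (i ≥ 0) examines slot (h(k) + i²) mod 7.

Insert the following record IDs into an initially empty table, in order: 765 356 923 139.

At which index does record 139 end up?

3

765 hashes to 2; slot 2 is free -> place at 2.
356 hashes to 6; slot 6 is free -> place at 6.
923 hashes to 6; 6 taken -> place at 0.
139 hashes to 6; 6,0 taken -> place at 3.
Table: [923, —, 765, 139, —, —, 356]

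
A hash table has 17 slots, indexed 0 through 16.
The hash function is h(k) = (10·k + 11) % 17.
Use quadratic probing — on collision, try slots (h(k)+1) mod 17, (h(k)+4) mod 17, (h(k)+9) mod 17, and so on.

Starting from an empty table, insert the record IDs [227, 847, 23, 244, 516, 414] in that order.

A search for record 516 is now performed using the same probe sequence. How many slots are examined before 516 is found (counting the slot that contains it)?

Insert 227: h=3, slot 3 empty → index 3.
Insert 847: h=15, slot 15 empty → index 15.
Insert 23: h=3, slot 3 occupied → index 4.
Insert 244: h=3, slots 3,4 occupied → index 7.
Insert 516: h=3, slots 3,4,7 occupied → index 12.
Insert 414: h=3, slots 3,4,7,12 occupied → index 2.
Table: [-, -, 414, 227, 23, -, -, 244, -, -, -, -, 516, -, -, 847, -]
Lookup 516: h=3, probe 3,4,7,12 → found at 12.

4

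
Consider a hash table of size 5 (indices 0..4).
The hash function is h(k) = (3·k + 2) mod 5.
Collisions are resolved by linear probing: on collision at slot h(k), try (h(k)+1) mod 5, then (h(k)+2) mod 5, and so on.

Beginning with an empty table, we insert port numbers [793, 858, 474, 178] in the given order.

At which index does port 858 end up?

Insert 793: h=1, slot 1 empty → index 1.
Insert 858: h=1, slot 1 occupied → index 2.
Insert 474: h=4, slot 4 empty → index 4.
Insert 178: h=1, slots 1,2 occupied → index 3.
Table: [∅, 793, 858, 178, 474]

2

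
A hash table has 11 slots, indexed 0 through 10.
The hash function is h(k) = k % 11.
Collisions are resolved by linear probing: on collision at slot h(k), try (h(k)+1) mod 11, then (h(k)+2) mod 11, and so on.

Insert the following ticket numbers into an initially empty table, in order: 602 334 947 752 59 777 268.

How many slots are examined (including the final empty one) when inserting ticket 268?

6

Insert 602: h=8, slot 8 empty -> index 8.
Insert 334: h=4, slot 4 empty -> index 4.
Insert 947: h=1, slot 1 empty -> index 1.
Insert 752: h=4, slot 4 occupied -> index 5.
Insert 59: h=4, slots 4,5 occupied -> index 6.
Insert 777: h=7, slot 7 empty -> index 7.
Insert 268: h=4, slots 4,5,6,7,8 occupied -> index 9.
Table: [∅, 947, ∅, ∅, 334, 752, 59, 777, 602, 268, ∅]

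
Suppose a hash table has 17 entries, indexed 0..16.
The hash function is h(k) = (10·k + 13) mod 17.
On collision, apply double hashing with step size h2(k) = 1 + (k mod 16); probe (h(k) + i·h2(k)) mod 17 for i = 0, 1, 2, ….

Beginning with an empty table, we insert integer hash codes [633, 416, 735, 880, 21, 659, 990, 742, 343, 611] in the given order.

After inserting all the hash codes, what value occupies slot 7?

633: h=2 -> slot 2
416: h=8 -> slot 8
735: h=2, h2=16, probe 2,1 -> slot 1
880: h=7 -> slot 7
21: h=2, h2=6, probe 2,8,14 -> slot 14
659: h=7, h2=4, probe 7,11 -> slot 11
990: h=2, h2=15, probe 2,0 -> slot 0
742: h=4 -> slot 4
343: h=9 -> slot 9
611: h=3 -> slot 3
Table: [990, 735, 633, 611, 742, -, -, 880, 416, 343, -, 659, -, -, 21, -, -]

880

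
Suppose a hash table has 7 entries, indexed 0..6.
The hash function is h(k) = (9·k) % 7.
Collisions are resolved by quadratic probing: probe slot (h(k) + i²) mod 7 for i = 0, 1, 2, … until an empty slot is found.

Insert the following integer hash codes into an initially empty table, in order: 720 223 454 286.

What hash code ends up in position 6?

720 hashes to 5; slot 5 is free => place at 5.
223 hashes to 5; 5 taken => place at 6.
454 hashes to 5; 5,6 taken => place at 2.
286 hashes to 5; 5,6,2 taken => place at 0.
Table: [286, -, 454, -, -, 720, 223]

223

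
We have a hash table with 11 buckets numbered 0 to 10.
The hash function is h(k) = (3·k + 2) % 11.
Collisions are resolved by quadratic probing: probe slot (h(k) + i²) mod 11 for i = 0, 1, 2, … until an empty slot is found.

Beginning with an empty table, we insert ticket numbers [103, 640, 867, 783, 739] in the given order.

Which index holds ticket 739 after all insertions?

1

103: h=3 => slot 3
640: h=8 => slot 8
867: h=7 => slot 7
783: h=8, probe 8,9 => slot 9
739: h=8, probe 8,9,1 => slot 1
Table: [_, 739, _, 103, _, _, _, 867, 640, 783, _]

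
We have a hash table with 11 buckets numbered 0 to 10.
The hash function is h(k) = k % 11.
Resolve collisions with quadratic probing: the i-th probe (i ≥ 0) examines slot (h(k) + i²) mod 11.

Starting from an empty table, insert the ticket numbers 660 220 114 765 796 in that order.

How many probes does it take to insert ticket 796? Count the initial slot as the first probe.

2

660: h=0 -> slot 0
220: h=0, probe 0,1 -> slot 1
114: h=4 -> slot 4
765: h=6 -> slot 6
796: h=4, probe 4,5 -> slot 5
Table: [660, 220, -, -, 114, 796, 765, -, -, -, -]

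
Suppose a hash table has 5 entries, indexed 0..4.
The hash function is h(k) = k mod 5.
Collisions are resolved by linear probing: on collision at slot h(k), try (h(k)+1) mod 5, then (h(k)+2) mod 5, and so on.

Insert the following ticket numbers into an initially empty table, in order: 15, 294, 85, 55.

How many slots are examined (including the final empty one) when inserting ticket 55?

3

15: h=0 => slot 0
294: h=4 => slot 4
85: h=0, probe 0,1 => slot 1
55: h=0, probe 0,1,2 => slot 2
Table: [15, 85, 55, _, 294]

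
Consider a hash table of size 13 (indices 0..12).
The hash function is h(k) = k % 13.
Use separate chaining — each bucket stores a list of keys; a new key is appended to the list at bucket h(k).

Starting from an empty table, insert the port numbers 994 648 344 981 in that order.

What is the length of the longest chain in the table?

Insert 994: h=6, bucket 6 empty → new chain.
Insert 648: h=11, bucket 11 empty → new chain.
Insert 344: h=6, bucket 6 nonempty → append to chain.
Insert 981: h=6, bucket 6 nonempty → append to chain.
Final buckets:
0: —
1: —
2: —
3: —
4: —
5: —
6: 994 -> 344 -> 981
7: —
8: —
9: —
10: —
11: 648
12: —

3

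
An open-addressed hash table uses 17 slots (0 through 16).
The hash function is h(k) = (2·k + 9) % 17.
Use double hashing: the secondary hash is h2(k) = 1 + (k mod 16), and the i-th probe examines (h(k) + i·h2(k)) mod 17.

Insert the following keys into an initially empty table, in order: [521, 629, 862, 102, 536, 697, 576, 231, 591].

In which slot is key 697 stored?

521: h=14 => slot 14
629: h=9 => slot 9
862: h=16 => slot 16
102: h=9, h2=7, probe 9,16,6 => slot 6
536: h=10 => slot 10
697: h=9, h2=10, probe 9,2 => slot 2
576: h=5 => slot 5
231: h=12 => slot 12
591: h=1 => slot 1
Table: [_, 591, 697, _, _, 576, 102, _, _, 629, 536, _, 231, _, 521, _, 862]

2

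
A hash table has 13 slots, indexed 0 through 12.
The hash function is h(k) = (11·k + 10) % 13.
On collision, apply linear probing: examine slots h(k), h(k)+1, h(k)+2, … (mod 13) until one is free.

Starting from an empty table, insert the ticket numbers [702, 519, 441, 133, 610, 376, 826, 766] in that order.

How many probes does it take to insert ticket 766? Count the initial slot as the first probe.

5

Insert 702: h=10, slot 10 empty -> index 10.
Insert 519: h=12, slot 12 empty -> index 12.
Insert 441: h=12, slot 12 occupied -> index 0.
Insert 133: h=4, slot 4 empty -> index 4.
Insert 610: h=12, slots 12,0 occupied -> index 1.
Insert 376: h=12, slots 12,0,1 occupied -> index 2.
Insert 826: h=9, slot 9 empty -> index 9.
Insert 766: h=12, slots 12,0,1,2 occupied -> index 3.
Table: [441, 610, 376, 766, 133, —, —, —, —, 826, 702, —, 519]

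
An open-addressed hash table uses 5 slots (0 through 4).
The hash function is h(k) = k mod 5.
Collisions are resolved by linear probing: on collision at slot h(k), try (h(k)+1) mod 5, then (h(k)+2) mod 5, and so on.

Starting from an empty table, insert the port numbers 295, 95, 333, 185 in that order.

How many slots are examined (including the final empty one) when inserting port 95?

295 hashes to 0; slot 0 is free -> place at 0.
95 hashes to 0; 0 taken -> place at 1.
333 hashes to 3; slot 3 is free -> place at 3.
185 hashes to 0; 0,1 taken -> place at 2.
Table: [295, 95, 185, 333, -]

2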